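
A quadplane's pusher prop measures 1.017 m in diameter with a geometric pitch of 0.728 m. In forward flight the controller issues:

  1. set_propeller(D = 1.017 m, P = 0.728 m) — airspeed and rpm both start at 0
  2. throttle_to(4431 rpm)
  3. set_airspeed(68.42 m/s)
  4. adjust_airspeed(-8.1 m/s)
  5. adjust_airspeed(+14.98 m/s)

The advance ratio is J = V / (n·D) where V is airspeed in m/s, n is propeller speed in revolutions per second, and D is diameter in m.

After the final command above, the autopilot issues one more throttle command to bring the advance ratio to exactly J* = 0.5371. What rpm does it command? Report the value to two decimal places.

rpm = 8271.23

set_propeller: D = 1.017 m, P = 0.728 m (p = P/D = 0.715831); state ← (V=0, rpm=0)
throttle_to(4431): rpm ← 4431
set_airspeed(68.42): V ← 68.42 m/s
adjust_airspeed(-8.1): V ← 68.42 -8.1 = 60.32 m/s
adjust_airspeed(+14.98): V ← 60.32 +14.98 = 75.3 m/s
final state: V = 75.3 m/s, rpm = 4431 → n = rpm/60 = 73.850000 rev/s
target J* = 0.5371; solve J* = V/(n·D) for n: n = V/(J*·D) = 75.3/(0.5371 × 1.017) = 137.853841 rev/s
rpm = 60·n = 8271.230453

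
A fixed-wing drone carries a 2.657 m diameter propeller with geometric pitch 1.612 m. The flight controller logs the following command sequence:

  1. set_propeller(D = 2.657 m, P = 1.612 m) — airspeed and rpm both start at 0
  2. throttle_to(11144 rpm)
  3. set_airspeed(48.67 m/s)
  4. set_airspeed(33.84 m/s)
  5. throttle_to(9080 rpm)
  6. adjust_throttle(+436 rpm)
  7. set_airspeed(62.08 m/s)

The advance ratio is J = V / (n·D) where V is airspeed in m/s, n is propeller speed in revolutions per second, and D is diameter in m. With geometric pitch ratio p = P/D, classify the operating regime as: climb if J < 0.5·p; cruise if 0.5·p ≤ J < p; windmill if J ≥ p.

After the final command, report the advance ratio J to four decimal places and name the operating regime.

set_propeller: D = 2.657 m, P = 1.612 m (p = P/D = 0.606699); state ← (V=0, rpm=0)
throttle_to(11144): rpm ← 11144
set_airspeed(48.67): V ← 48.67 m/s
set_airspeed(33.84): V ← 33.84 m/s
throttle_to(9080): rpm ← 9080
adjust_throttle(+436): rpm ← 9080 +436 = 9516
set_airspeed(62.08): V ← 62.08 m/s
final state: V = 62.08 m/s, rpm = 9516 → n = rpm/60 = 158.600000 rev/s
J = V / (n·D) = 62.08 / (158.600000 × 2.657) = 0.147318
regime bands: climb J<0.3033 | cruise [0.3033, 0.6067) | windmill J≥0.6067
J = 0.1473 → climb

J = 0.1473, regime = climb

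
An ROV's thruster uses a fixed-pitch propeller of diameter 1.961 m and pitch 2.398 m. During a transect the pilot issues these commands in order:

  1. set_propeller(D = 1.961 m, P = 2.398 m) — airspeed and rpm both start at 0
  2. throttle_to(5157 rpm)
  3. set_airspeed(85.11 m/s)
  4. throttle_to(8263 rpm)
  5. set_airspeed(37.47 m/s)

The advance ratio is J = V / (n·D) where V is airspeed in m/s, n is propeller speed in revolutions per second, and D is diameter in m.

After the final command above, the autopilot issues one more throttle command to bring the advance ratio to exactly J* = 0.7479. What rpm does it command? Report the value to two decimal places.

rpm = 1532.90

set_propeller: D = 1.961 m, P = 2.398 m (p = P/D = 1.222845); state ← (V=0, rpm=0)
throttle_to(5157): rpm ← 5157
set_airspeed(85.11): V ← 85.11 m/s
throttle_to(8263): rpm ← 8263
set_airspeed(37.47): V ← 37.47 m/s
final state: V = 37.47 m/s, rpm = 8263 → n = rpm/60 = 137.716667 rev/s
target J* = 0.7479; solve J* = V/(n·D) for n: n = V/(J*·D) = 37.47/(0.7479 × 1.961) = 25.548333 rev/s
rpm = 60·n = 1532.899973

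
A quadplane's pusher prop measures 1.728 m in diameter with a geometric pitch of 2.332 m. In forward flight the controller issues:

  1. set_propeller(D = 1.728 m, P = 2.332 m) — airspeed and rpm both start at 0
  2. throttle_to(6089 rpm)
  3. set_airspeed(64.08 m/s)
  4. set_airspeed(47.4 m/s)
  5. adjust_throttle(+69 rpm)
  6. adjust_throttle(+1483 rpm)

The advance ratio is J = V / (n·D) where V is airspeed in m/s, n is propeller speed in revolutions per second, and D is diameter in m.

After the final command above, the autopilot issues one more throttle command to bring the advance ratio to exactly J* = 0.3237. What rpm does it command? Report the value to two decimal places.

rpm = 5084.44

set_propeller: D = 1.728 m, P = 2.332 m (p = P/D = 1.349537); state ← (V=0, rpm=0)
throttle_to(6089): rpm ← 6089
set_airspeed(64.08): V ← 64.08 m/s
set_airspeed(47.4): V ← 47.4 m/s
adjust_throttle(+69): rpm ← 6089 +69 = 6158
adjust_throttle(+1483): rpm ← 6158 +1483 = 7641
final state: V = 47.4 m/s, rpm = 7641 → n = rpm/60 = 127.350000 rev/s
target J* = 0.3237; solve J* = V/(n·D) for n: n = V/(J*·D) = 47.4/(0.3237 × 1.728) = 84.740672 rev/s
rpm = 60·n = 5084.440325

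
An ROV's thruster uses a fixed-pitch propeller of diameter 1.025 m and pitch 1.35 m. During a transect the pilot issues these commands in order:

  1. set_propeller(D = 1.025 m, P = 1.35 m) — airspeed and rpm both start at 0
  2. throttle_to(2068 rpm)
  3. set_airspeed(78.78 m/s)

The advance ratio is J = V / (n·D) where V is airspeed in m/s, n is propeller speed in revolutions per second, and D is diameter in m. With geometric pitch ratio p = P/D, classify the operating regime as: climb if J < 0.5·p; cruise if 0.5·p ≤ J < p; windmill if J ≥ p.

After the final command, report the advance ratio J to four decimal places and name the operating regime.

J = 2.2299, regime = windmill

set_propeller: D = 1.025 m, P = 1.35 m (p = P/D = 1.317073); state ← (V=0, rpm=0)
throttle_to(2068): rpm ← 2068
set_airspeed(78.78): V ← 78.78 m/s
final state: V = 78.78 m/s, rpm = 2068 → n = rpm/60 = 34.466667 rev/s
J = V / (n·D) = 78.78 / (34.466667 × 1.025) = 2.229938
regime bands: climb J<0.6585 | cruise [0.6585, 1.3171) | windmill J≥1.3171
J = 2.2299 → windmill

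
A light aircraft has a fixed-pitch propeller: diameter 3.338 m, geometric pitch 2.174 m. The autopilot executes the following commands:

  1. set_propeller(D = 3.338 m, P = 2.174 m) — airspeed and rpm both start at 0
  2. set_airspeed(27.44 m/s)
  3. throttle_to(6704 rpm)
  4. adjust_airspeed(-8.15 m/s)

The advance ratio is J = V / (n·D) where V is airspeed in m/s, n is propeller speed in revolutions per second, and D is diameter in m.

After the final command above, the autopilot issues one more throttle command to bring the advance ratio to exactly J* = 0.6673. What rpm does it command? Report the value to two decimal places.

set_propeller: D = 3.338 m, P = 2.174 m (p = P/D = 0.651288); state ← (V=0, rpm=0)
set_airspeed(27.44): V ← 27.44 m/s
throttle_to(6704): rpm ← 6704
adjust_airspeed(-8.15): V ← 27.44 -8.15 = 19.29 m/s
final state: V = 19.29 m/s, rpm = 6704 → n = rpm/60 = 111.733333 rev/s
target J* = 0.6673; solve J* = V/(n·D) for n: n = V/(J*·D) = 19.29/(0.6673 × 3.338) = 8.660137 rev/s
rpm = 60·n = 519.608230

rpm = 519.61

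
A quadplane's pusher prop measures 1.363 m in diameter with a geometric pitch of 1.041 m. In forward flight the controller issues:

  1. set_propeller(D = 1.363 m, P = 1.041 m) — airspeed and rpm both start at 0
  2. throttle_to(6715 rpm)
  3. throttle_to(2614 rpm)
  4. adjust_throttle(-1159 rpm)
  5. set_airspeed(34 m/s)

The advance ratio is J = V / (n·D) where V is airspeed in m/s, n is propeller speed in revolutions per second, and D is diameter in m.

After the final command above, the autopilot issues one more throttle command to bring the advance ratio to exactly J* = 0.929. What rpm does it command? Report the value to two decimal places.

set_propeller: D = 1.363 m, P = 1.041 m (p = P/D = 0.763756); state ← (V=0, rpm=0)
throttle_to(6715): rpm ← 6715
throttle_to(2614): rpm ← 2614
adjust_throttle(-1159): rpm ← 2614 -1159 = 1455
set_airspeed(34): V ← 34 m/s
final state: V = 34 m/s, rpm = 1455 → n = rpm/60 = 24.250000 rev/s
target J* = 0.929; solve J* = V/(n·D) for n: n = V/(J*·D) = 34/(0.929 × 1.363) = 26.851426 rev/s
rpm = 60·n = 1611.085532

rpm = 1611.09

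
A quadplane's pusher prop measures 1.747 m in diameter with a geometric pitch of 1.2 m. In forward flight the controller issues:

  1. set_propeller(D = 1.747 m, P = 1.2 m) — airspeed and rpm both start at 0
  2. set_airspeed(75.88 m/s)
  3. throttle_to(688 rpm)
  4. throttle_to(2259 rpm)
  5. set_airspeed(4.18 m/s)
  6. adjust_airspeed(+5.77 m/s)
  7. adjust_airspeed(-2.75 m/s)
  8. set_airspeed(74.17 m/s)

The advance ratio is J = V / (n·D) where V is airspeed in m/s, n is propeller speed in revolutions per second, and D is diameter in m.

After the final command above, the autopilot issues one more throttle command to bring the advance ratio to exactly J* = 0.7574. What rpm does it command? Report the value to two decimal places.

set_propeller: D = 1.747 m, P = 1.2 m (p = P/D = 0.686892); state ← (V=0, rpm=0)
set_airspeed(75.88): V ← 75.88 m/s
throttle_to(688): rpm ← 688
throttle_to(2259): rpm ← 2259
set_airspeed(4.18): V ← 4.18 m/s
adjust_airspeed(+5.77): V ← 4.18 +5.77 = 9.95 m/s
adjust_airspeed(-2.75): V ← 9.95 -2.75 = 7.2 m/s
set_airspeed(74.17): V ← 74.17 m/s
final state: V = 74.17 m/s, rpm = 2259 → n = rpm/60 = 37.650000 rev/s
target J* = 0.7574; solve J* = V/(n·D) for n: n = V/(J*·D) = 74.17/(0.7574 × 1.747) = 56.054447 rev/s
rpm = 60·n = 3363.266826

rpm = 3363.27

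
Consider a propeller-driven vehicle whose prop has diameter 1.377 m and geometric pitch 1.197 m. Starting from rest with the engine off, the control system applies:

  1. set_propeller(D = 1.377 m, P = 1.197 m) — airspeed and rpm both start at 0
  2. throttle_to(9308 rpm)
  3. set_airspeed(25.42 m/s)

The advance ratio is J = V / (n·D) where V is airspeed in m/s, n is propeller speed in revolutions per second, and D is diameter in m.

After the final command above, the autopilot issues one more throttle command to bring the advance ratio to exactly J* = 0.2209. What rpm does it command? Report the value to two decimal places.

set_propeller: D = 1.377 m, P = 1.197 m (p = P/D = 0.869281); state ← (V=0, rpm=0)
throttle_to(9308): rpm ← 9308
set_airspeed(25.42): V ← 25.42 m/s
final state: V = 25.42 m/s, rpm = 9308 → n = rpm/60 = 155.133333 rev/s
target J* = 0.2209; solve J* = V/(n·D) for n: n = V/(J*·D) = 25.42/(0.2209 × 1.377) = 83.569132 rev/s
rpm = 60·n = 5014.147906

rpm = 5014.15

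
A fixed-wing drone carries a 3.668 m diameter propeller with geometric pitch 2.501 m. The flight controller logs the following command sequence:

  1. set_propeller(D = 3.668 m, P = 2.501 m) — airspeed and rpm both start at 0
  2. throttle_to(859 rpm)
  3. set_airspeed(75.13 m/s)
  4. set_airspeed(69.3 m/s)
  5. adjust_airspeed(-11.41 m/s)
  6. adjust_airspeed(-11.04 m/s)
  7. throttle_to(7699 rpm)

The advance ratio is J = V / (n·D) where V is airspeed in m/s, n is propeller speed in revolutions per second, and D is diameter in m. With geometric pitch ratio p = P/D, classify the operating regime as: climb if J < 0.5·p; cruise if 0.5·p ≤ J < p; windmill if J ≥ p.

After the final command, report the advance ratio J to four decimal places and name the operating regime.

set_propeller: D = 3.668 m, P = 2.501 m (p = P/D = 0.681843); state ← (V=0, rpm=0)
throttle_to(859): rpm ← 859
set_airspeed(75.13): V ← 75.13 m/s
set_airspeed(69.3): V ← 69.3 m/s
adjust_airspeed(-11.41): V ← 69.3 -11.41 = 57.89 m/s
adjust_airspeed(-11.04): V ← 57.89 -11.04 = 46.85 m/s
throttle_to(7699): rpm ← 7699
final state: V = 46.85 m/s, rpm = 7699 → n = rpm/60 = 128.316667 rev/s
J = V / (n·D) = 46.85 / (128.316667 × 3.668) = 0.099540
regime bands: climb J<0.3409 | cruise [0.3409, 0.6818) | windmill J≥0.6818
J = 0.0995 → climb

J = 0.0995, regime = climb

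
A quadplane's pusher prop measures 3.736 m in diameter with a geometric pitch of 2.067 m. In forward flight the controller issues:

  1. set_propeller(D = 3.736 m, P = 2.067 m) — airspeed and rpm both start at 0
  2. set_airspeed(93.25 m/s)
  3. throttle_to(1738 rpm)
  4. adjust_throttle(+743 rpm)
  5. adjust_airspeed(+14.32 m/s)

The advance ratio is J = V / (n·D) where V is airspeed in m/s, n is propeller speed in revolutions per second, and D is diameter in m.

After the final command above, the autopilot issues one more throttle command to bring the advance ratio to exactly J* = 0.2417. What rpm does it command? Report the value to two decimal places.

set_propeller: D = 3.736 m, P = 2.067 m (p = P/D = 0.553266); state ← (V=0, rpm=0)
set_airspeed(93.25): V ← 93.25 m/s
throttle_to(1738): rpm ← 1738
adjust_throttle(+743): rpm ← 1738 +743 = 2481
adjust_airspeed(+14.32): V ← 93.25 +14.32 = 107.57 m/s
final state: V = 107.57 m/s, rpm = 2481 → n = rpm/60 = 41.350000 rev/s
target J* = 0.2417; solve J* = V/(n·D) for n: n = V/(J*·D) = 107.57/(0.2417 × 3.736) = 119.126299 rev/s
rpm = 60·n = 7147.577961

rpm = 7147.58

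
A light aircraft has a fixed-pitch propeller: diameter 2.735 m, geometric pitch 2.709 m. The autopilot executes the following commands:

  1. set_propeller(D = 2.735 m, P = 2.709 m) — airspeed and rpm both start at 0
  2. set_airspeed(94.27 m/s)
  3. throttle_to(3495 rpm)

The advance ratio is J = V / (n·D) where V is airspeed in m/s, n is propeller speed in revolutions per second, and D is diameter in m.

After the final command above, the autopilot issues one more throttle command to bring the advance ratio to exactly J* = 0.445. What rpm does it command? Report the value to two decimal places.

set_propeller: D = 2.735 m, P = 2.709 m (p = P/D = 0.990494); state ← (V=0, rpm=0)
set_airspeed(94.27): V ← 94.27 m/s
throttle_to(3495): rpm ← 3495
final state: V = 94.27 m/s, rpm = 3495 → n = rpm/60 = 58.250000 rev/s
target J* = 0.445; solve J* = V/(n·D) for n: n = V/(J*·D) = 94.27/(0.445 × 2.735) = 77.456196 rev/s
rpm = 60·n = 4647.371772

rpm = 4647.37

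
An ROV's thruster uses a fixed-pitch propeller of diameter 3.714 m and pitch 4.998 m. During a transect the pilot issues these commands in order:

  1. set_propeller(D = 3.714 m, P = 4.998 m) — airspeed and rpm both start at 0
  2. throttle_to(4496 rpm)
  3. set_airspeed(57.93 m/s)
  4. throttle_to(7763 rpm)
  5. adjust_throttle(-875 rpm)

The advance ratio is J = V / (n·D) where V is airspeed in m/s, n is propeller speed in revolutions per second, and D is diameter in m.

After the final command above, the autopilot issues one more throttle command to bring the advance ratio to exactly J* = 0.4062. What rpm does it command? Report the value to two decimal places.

rpm = 2303.95

set_propeller: D = 3.714 m, P = 4.998 m (p = P/D = 1.345719); state ← (V=0, rpm=0)
throttle_to(4496): rpm ← 4496
set_airspeed(57.93): V ← 57.93 m/s
throttle_to(7763): rpm ← 7763
adjust_throttle(-875): rpm ← 7763 -875 = 6888
final state: V = 57.93 m/s, rpm = 6888 → n = rpm/60 = 114.800000 rev/s
target J* = 0.4062; solve J* = V/(n·D) for n: n = V/(J*·D) = 57.93/(0.4062 × 3.714) = 38.399159 rev/s
rpm = 60·n = 2303.949525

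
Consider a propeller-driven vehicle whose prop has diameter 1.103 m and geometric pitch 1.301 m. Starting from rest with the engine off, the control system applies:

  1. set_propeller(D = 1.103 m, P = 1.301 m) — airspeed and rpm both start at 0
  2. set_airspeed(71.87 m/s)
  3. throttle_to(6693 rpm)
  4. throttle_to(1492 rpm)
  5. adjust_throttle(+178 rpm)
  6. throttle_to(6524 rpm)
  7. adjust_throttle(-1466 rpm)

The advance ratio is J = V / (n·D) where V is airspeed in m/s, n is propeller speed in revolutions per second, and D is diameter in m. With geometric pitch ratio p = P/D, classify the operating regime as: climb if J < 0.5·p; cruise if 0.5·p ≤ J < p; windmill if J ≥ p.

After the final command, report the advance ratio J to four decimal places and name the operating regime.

set_propeller: D = 1.103 m, P = 1.301 m (p = P/D = 1.179510); state ← (V=0, rpm=0)
set_airspeed(71.87): V ← 71.87 m/s
throttle_to(6693): rpm ← 6693
throttle_to(1492): rpm ← 1492
adjust_throttle(+178): rpm ← 1492 +178 = 1670
throttle_to(6524): rpm ← 6524
adjust_throttle(-1466): rpm ← 6524 -1466 = 5058
final state: V = 71.87 m/s, rpm = 5058 → n = rpm/60 = 84.300000 rev/s
J = V / (n·D) = 71.87 / (84.300000 × 1.103) = 0.772938
regime bands: climb J<0.5898 | cruise [0.5898, 1.1795) | windmill J≥1.1795
J = 0.7729 → cruise

J = 0.7729, regime = cruise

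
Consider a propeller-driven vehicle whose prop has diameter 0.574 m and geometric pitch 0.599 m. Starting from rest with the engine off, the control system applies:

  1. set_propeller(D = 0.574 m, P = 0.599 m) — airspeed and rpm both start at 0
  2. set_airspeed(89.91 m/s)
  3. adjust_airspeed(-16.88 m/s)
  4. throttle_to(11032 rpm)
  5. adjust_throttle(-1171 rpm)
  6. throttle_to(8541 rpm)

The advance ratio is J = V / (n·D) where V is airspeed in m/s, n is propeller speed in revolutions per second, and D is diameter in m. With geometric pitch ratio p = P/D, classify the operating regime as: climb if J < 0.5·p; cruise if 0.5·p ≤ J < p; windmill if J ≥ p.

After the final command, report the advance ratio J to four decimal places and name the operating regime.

J = 0.8938, regime = cruise

set_propeller: D = 0.574 m, P = 0.599 m (p = P/D = 1.043554); state ← (V=0, rpm=0)
set_airspeed(89.91): V ← 89.91 m/s
adjust_airspeed(-16.88): V ← 89.91 -16.88 = 73.03 m/s
throttle_to(11032): rpm ← 11032
adjust_throttle(-1171): rpm ← 11032 -1171 = 9861
throttle_to(8541): rpm ← 8541
final state: V = 73.03 m/s, rpm = 8541 → n = rpm/60 = 142.350000 rev/s
J = V / (n·D) = 73.03 / (142.350000 × 0.574) = 0.893783
regime bands: climb J<0.5218 | cruise [0.5218, 1.0436) | windmill J≥1.0436
J = 0.8938 → cruise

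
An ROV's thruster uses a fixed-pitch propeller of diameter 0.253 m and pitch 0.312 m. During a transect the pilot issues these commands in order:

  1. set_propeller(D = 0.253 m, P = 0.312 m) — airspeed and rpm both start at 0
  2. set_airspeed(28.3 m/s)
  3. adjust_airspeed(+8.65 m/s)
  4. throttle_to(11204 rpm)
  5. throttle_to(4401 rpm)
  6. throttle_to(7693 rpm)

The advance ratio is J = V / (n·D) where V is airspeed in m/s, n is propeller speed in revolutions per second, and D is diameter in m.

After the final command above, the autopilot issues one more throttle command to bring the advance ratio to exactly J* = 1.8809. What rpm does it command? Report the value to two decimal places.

set_propeller: D = 0.253 m, P = 0.312 m (p = P/D = 1.233202); state ← (V=0, rpm=0)
set_airspeed(28.3): V ← 28.3 m/s
adjust_airspeed(+8.65): V ← 28.3 +8.65 = 36.95 m/s
throttle_to(11204): rpm ← 11204
throttle_to(4401): rpm ← 4401
throttle_to(7693): rpm ← 7693
final state: V = 36.95 m/s, rpm = 7693 → n = rpm/60 = 128.216667 rev/s
target J* = 1.8809; solve J* = V/(n·D) for n: n = V/(J*·D) = 36.95/(1.8809 × 0.253) = 77.647632 rev/s
rpm = 60·n = 4658.857914

rpm = 4658.86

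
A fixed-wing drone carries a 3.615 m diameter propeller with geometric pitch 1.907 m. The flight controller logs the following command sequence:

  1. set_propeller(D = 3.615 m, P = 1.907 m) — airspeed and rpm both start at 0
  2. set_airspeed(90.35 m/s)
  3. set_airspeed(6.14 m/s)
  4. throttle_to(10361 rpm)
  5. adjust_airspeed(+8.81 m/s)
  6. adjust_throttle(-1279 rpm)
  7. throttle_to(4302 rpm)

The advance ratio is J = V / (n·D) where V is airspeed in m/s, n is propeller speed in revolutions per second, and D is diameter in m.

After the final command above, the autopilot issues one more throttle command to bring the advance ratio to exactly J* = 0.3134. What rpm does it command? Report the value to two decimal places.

set_propeller: D = 3.615 m, P = 1.907 m (p = P/D = 0.527524); state ← (V=0, rpm=0)
set_airspeed(90.35): V ← 90.35 m/s
set_airspeed(6.14): V ← 6.14 m/s
throttle_to(10361): rpm ← 10361
adjust_airspeed(+8.81): V ← 6.14 +8.81 = 14.95 m/s
adjust_throttle(-1279): rpm ← 10361 -1279 = 9082
throttle_to(4302): rpm ← 4302
final state: V = 14.95 m/s, rpm = 4302 → n = rpm/60 = 71.700000 rev/s
target J* = 0.3134; solve J* = V/(n·D) for n: n = V/(J*·D) = 14.95/(0.3134 × 3.615) = 13.195745 rev/s
rpm = 60·n = 791.744672

rpm = 791.74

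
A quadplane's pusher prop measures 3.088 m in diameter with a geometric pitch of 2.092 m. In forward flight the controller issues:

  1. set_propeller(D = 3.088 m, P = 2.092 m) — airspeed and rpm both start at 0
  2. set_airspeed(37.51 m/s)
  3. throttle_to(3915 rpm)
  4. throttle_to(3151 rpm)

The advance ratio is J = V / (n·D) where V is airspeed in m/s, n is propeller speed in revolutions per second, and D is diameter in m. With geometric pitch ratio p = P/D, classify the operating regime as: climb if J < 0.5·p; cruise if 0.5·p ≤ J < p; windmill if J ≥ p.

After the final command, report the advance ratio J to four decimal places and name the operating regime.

J = 0.2313, regime = climb

set_propeller: D = 3.088 m, P = 2.092 m (p = P/D = 0.677461); state ← (V=0, rpm=0)
set_airspeed(37.51): V ← 37.51 m/s
throttle_to(3915): rpm ← 3915
throttle_to(3151): rpm ← 3151
final state: V = 37.51 m/s, rpm = 3151 → n = rpm/60 = 52.516667 rev/s
J = V / (n·D) = 37.51 / (52.516667 × 3.088) = 0.231298
regime bands: climb J<0.3387 | cruise [0.3387, 0.6775) | windmill J≥0.6775
J = 0.2313 → climb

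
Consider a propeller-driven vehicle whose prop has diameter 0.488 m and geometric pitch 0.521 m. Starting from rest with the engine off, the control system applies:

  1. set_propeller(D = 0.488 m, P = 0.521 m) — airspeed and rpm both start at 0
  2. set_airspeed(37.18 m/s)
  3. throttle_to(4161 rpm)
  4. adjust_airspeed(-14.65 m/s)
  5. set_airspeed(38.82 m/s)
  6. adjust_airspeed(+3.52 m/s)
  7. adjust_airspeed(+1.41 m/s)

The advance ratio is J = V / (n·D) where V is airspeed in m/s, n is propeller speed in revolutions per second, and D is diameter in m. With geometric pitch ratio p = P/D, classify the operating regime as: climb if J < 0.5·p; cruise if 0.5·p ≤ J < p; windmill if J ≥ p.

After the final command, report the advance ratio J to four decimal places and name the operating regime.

set_propeller: D = 0.488 m, P = 0.521 m (p = P/D = 1.067623); state ← (V=0, rpm=0)
set_airspeed(37.18): V ← 37.18 m/s
throttle_to(4161): rpm ← 4161
adjust_airspeed(-14.65): V ← 37.18 -14.65 = 22.53 m/s
set_airspeed(38.82): V ← 38.82 m/s
adjust_airspeed(+3.52): V ← 38.82 +3.52 = 42.34 m/s
adjust_airspeed(+1.41): V ← 42.34 +1.41 = 43.75 m/s
final state: V = 43.75 m/s, rpm = 4161 → n = rpm/60 = 69.350000 rev/s
J = V / (n·D) = 43.75 / (69.350000 × 0.488) = 1.292742
regime bands: climb J<0.5338 | cruise [0.5338, 1.0676) | windmill J≥1.0676
J = 1.2927 → windmill

J = 1.2927, regime = windmill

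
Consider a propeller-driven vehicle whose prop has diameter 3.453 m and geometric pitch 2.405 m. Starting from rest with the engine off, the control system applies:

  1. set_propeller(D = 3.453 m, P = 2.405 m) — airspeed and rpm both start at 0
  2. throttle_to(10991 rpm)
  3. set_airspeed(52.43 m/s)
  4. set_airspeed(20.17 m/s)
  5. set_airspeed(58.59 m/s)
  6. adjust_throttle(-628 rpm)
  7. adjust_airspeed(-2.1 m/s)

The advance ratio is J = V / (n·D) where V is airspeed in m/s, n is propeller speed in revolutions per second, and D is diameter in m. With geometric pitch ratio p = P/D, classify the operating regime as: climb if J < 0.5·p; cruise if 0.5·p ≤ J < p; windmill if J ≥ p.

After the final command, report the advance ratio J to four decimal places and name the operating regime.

J = 0.0947, regime = climb

set_propeller: D = 3.453 m, P = 2.405 m (p = P/D = 0.696496); state ← (V=0, rpm=0)
throttle_to(10991): rpm ← 10991
set_airspeed(52.43): V ← 52.43 m/s
set_airspeed(20.17): V ← 20.17 m/s
set_airspeed(58.59): V ← 58.59 m/s
adjust_throttle(-628): rpm ← 10991 -628 = 10363
adjust_airspeed(-2.1): V ← 58.59 -2.1 = 56.49 m/s
final state: V = 56.49 m/s, rpm = 10363 → n = rpm/60 = 172.716667 rev/s
J = V / (n·D) = 56.49 / (172.716667 × 3.453) = 0.094720
regime bands: climb J<0.3482 | cruise [0.3482, 0.6965) | windmill J≥0.6965
J = 0.0947 → climb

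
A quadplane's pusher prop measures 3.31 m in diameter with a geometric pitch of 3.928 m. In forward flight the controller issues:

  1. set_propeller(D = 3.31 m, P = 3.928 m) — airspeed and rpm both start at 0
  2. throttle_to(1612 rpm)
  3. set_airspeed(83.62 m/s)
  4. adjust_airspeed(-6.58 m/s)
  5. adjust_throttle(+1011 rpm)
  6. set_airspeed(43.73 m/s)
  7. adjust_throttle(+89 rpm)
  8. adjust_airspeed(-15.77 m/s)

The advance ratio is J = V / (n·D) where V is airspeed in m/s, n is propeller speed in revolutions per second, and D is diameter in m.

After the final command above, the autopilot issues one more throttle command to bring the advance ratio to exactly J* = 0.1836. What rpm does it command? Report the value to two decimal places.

rpm = 2760.50

set_propeller: D = 3.31 m, P = 3.928 m (p = P/D = 1.186707); state ← (V=0, rpm=0)
throttle_to(1612): rpm ← 1612
set_airspeed(83.62): V ← 83.62 m/s
adjust_airspeed(-6.58): V ← 83.62 -6.58 = 77.04 m/s
adjust_throttle(+1011): rpm ← 1612 +1011 = 2623
set_airspeed(43.73): V ← 43.73 m/s
adjust_throttle(+89): rpm ← 2623 +89 = 2712
adjust_airspeed(-15.77): V ← 43.73 -15.77 = 27.96 m/s
final state: V = 27.96 m/s, rpm = 2712 → n = rpm/60 = 45.200000 rev/s
target J* = 0.1836; solve J* = V/(n·D) for n: n = V/(J*·D) = 27.96/(0.1836 × 3.31) = 46.008333 rev/s
rpm = 60·n = 2760.499970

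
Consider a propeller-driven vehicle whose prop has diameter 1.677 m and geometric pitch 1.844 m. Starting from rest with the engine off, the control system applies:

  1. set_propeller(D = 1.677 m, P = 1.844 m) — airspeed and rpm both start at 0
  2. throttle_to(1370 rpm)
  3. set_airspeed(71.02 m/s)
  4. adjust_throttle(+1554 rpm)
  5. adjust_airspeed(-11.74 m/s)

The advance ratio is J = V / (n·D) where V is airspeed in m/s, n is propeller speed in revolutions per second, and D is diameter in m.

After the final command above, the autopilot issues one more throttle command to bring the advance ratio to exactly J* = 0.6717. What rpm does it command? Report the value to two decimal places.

set_propeller: D = 1.677 m, P = 1.844 m (p = P/D = 1.099583); state ← (V=0, rpm=0)
throttle_to(1370): rpm ← 1370
set_airspeed(71.02): V ← 71.02 m/s
adjust_throttle(+1554): rpm ← 1370 +1554 = 2924
adjust_airspeed(-11.74): V ← 71.02 -11.74 = 59.28 m/s
final state: V = 59.28 m/s, rpm = 2924 → n = rpm/60 = 48.733333 rev/s
target J* = 0.6717; solve J* = V/(n·D) for n: n = V/(J*·D) = 59.28/(0.6717 × 1.677) = 52.625930 rev/s
rpm = 60·n = 3157.555803

rpm = 3157.56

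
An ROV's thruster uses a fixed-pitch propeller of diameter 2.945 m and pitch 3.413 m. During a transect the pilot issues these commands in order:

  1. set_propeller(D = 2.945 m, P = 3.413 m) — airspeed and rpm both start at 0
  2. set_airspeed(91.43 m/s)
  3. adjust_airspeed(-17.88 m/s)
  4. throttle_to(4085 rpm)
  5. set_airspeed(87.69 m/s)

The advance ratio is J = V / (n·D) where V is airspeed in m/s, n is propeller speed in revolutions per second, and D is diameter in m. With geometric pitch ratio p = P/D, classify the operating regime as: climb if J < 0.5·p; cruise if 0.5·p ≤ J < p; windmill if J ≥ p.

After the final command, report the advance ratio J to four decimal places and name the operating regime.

J = 0.4373, regime = climb

set_propeller: D = 2.945 m, P = 3.413 m (p = P/D = 1.158913); state ← (V=0, rpm=0)
set_airspeed(91.43): V ← 91.43 m/s
adjust_airspeed(-17.88): V ← 91.43 -17.88 = 73.55 m/s
throttle_to(4085): rpm ← 4085
set_airspeed(87.69): V ← 87.69 m/s
final state: V = 87.69 m/s, rpm = 4085 → n = rpm/60 = 68.083333 rev/s
J = V / (n·D) = 87.69 / (68.083333 × 2.945) = 0.437345
regime bands: climb J<0.5795 | cruise [0.5795, 1.1589) | windmill J≥1.1589
J = 0.4373 → climb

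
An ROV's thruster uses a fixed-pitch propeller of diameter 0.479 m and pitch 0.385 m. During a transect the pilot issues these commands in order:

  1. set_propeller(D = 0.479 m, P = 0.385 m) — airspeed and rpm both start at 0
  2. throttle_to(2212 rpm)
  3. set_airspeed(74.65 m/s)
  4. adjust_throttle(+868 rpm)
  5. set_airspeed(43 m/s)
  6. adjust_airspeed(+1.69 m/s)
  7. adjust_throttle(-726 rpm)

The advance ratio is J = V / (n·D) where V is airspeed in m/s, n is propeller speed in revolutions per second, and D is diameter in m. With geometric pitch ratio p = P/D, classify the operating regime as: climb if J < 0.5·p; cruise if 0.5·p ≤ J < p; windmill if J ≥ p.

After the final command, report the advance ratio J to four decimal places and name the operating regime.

J = 2.3780, regime = windmill

set_propeller: D = 0.479 m, P = 0.385 m (p = P/D = 0.803758); state ← (V=0, rpm=0)
throttle_to(2212): rpm ← 2212
set_airspeed(74.65): V ← 74.65 m/s
adjust_throttle(+868): rpm ← 2212 +868 = 3080
set_airspeed(43): V ← 43 m/s
adjust_airspeed(+1.69): V ← 43 +1.69 = 44.69 m/s
adjust_throttle(-726): rpm ← 3080 -726 = 2354
final state: V = 44.69 m/s, rpm = 2354 → n = rpm/60 = 39.233333 rev/s
J = V / (n·D) = 44.69 / (39.233333 × 0.479) = 2.378043
regime bands: climb J<0.4019 | cruise [0.4019, 0.8038) | windmill J≥0.8038
J = 2.3780 → windmill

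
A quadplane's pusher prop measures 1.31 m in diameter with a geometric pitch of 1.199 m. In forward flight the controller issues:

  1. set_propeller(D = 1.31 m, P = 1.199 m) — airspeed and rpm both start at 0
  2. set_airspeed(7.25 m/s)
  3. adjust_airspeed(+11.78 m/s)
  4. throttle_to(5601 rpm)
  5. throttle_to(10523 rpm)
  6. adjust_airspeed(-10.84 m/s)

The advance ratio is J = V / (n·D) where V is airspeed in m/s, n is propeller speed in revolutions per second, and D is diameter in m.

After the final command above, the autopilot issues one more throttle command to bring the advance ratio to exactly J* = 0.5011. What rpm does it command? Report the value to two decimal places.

rpm = 748.58

set_propeller: D = 1.31 m, P = 1.199 m (p = P/D = 0.915267); state ← (V=0, rpm=0)
set_airspeed(7.25): V ← 7.25 m/s
adjust_airspeed(+11.78): V ← 7.25 +11.78 = 19.03 m/s
throttle_to(5601): rpm ← 5601
throttle_to(10523): rpm ← 10523
adjust_airspeed(-10.84): V ← 19.03 -10.84 = 8.19 m/s
final state: V = 8.19 m/s, rpm = 10523 → n = rpm/60 = 175.383333 rev/s
target J* = 0.5011; solve J* = V/(n·D) for n: n = V/(J*·D) = 8.19/(0.5011 × 1.31) = 12.476369 rev/s
rpm = 60·n = 748.582127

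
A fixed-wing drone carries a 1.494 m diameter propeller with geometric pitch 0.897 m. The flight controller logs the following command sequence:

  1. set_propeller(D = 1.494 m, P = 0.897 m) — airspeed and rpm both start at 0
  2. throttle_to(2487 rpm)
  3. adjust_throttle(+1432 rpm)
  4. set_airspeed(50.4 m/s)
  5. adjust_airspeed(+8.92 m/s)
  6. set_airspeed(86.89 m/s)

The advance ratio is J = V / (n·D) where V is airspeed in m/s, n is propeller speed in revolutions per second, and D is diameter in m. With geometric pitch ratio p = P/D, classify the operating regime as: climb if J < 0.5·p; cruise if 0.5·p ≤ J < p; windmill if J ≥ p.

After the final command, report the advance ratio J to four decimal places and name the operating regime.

set_propeller: D = 1.494 m, P = 0.897 m (p = P/D = 0.600402); state ← (V=0, rpm=0)
throttle_to(2487): rpm ← 2487
adjust_throttle(+1432): rpm ← 2487 +1432 = 3919
set_airspeed(50.4): V ← 50.4 m/s
adjust_airspeed(+8.92): V ← 50.4 +8.92 = 59.32 m/s
set_airspeed(86.89): V ← 86.89 m/s
final state: V = 86.89 m/s, rpm = 3919 → n = rpm/60 = 65.316667 rev/s
J = V / (n·D) = 86.89 / (65.316667 × 1.494) = 0.890421
regime bands: climb J<0.3002 | cruise [0.3002, 0.6004) | windmill J≥0.6004
J = 0.8904 → windmill

J = 0.8904, regime = windmill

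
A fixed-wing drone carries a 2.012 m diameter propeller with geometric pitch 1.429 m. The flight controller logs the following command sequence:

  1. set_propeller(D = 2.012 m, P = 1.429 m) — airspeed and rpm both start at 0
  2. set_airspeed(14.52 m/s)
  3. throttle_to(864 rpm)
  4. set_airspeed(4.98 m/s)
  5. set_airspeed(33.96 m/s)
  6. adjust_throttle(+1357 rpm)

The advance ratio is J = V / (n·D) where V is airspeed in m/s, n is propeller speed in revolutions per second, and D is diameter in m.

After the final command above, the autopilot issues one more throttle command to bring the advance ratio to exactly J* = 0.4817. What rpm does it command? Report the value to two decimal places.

rpm = 2102.39

set_propeller: D = 2.012 m, P = 1.429 m (p = P/D = 0.710239); state ← (V=0, rpm=0)
set_airspeed(14.52): V ← 14.52 m/s
throttle_to(864): rpm ← 864
set_airspeed(4.98): V ← 4.98 m/s
set_airspeed(33.96): V ← 33.96 m/s
adjust_throttle(+1357): rpm ← 864 +1357 = 2221
final state: V = 33.96 m/s, rpm = 2221 → n = rpm/60 = 37.016667 rev/s
target J* = 0.4817; solve J* = V/(n·D) for n: n = V/(J*·D) = 33.96/(0.4817 × 2.012) = 35.039916 rev/s
rpm = 60·n = 2102.394972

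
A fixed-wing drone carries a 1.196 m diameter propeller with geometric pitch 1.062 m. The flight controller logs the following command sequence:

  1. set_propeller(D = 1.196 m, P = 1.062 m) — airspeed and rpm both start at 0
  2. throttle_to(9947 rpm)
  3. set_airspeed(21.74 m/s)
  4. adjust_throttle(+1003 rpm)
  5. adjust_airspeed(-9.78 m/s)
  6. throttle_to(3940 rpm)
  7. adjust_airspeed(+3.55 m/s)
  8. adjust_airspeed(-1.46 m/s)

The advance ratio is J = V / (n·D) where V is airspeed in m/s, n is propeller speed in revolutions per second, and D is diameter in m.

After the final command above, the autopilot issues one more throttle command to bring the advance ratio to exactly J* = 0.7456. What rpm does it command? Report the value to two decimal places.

rpm = 945.35

set_propeller: D = 1.196 m, P = 1.062 m (p = P/D = 0.887960); state ← (V=0, rpm=0)
throttle_to(9947): rpm ← 9947
set_airspeed(21.74): V ← 21.74 m/s
adjust_throttle(+1003): rpm ← 9947 +1003 = 10950
adjust_airspeed(-9.78): V ← 21.74 -9.78 = 11.96 m/s
throttle_to(3940): rpm ← 3940
adjust_airspeed(+3.55): V ← 11.96 +3.55 = 15.51 m/s
adjust_airspeed(-1.46): V ← 15.51 -1.46 = 14.05 m/s
final state: V = 14.05 m/s, rpm = 3940 → n = rpm/60 = 65.666667 rev/s
target J* = 0.7456; solve J* = V/(n·D) for n: n = V/(J*·D) = 14.05/(0.7456 × 1.196) = 15.755756 rev/s
rpm = 60·n = 945.345357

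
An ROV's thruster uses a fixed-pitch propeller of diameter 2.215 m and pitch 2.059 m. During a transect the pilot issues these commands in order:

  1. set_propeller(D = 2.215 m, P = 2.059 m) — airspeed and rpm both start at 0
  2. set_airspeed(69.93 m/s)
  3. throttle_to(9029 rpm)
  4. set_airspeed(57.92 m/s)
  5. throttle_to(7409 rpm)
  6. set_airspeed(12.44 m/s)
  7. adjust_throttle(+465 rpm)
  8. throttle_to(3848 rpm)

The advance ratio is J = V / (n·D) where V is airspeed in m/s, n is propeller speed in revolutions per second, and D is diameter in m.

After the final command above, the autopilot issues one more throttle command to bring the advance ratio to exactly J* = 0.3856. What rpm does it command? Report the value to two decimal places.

set_propeller: D = 2.215 m, P = 2.059 m (p = P/D = 0.929571); state ← (V=0, rpm=0)
set_airspeed(69.93): V ← 69.93 m/s
throttle_to(9029): rpm ← 9029
set_airspeed(57.92): V ← 57.92 m/s
throttle_to(7409): rpm ← 7409
set_airspeed(12.44): V ← 12.44 m/s
adjust_throttle(+465): rpm ← 7409 +465 = 7874
throttle_to(3848): rpm ← 3848
final state: V = 12.44 m/s, rpm = 3848 → n = rpm/60 = 64.133333 rev/s
target J* = 0.3856; solve J* = V/(n·D) for n: n = V/(J*·D) = 12.44/(0.3856 × 2.215) = 14.564971 rev/s
rpm = 60·n = 873.898261

rpm = 873.90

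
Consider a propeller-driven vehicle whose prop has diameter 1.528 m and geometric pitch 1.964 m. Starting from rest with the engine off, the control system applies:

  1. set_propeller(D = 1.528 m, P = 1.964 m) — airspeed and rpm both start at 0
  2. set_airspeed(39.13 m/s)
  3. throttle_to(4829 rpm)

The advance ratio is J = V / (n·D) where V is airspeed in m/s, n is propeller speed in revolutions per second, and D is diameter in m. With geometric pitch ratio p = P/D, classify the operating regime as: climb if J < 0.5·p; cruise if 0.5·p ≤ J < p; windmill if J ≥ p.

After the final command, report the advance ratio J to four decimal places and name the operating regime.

set_propeller: D = 1.528 m, P = 1.964 m (p = P/D = 1.285340); state ← (V=0, rpm=0)
set_airspeed(39.13): V ← 39.13 m/s
throttle_to(4829): rpm ← 4829
final state: V = 39.13 m/s, rpm = 4829 → n = rpm/60 = 80.483333 rev/s
J = V / (n·D) = 39.13 / (80.483333 × 1.528) = 0.318186
regime bands: climb J<0.6427 | cruise [0.6427, 1.2853) | windmill J≥1.2853
J = 0.3182 → climb

J = 0.3182, regime = climb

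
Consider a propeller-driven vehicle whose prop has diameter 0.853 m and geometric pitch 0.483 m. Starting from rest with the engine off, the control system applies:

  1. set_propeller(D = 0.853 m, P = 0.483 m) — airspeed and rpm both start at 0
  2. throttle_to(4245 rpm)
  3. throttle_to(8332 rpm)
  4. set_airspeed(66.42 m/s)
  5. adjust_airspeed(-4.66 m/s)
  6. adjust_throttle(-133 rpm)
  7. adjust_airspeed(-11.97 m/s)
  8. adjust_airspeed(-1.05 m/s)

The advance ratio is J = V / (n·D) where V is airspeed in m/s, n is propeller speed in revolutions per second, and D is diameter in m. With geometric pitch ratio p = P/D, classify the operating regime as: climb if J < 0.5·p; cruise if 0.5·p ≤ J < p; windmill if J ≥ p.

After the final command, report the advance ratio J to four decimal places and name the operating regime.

J = 0.4181, regime = cruise

set_propeller: D = 0.853 m, P = 0.483 m (p = P/D = 0.566237); state ← (V=0, rpm=0)
throttle_to(4245): rpm ← 4245
throttle_to(8332): rpm ← 8332
set_airspeed(66.42): V ← 66.42 m/s
adjust_airspeed(-4.66): V ← 66.42 -4.66 = 61.76 m/s
adjust_throttle(-133): rpm ← 8332 -133 = 8199
adjust_airspeed(-11.97): V ← 61.76 -11.97 = 49.79 m/s
adjust_airspeed(-1.05): V ← 49.79 -1.05 = 48.74 m/s
final state: V = 48.74 m/s, rpm = 8199 → n = rpm/60 = 136.650000 rev/s
J = V / (n·D) = 48.74 / (136.650000 × 0.853) = 0.418145
regime bands: climb J<0.2831 | cruise [0.2831, 0.5662) | windmill J≥0.5662
J = 0.4181 → cruise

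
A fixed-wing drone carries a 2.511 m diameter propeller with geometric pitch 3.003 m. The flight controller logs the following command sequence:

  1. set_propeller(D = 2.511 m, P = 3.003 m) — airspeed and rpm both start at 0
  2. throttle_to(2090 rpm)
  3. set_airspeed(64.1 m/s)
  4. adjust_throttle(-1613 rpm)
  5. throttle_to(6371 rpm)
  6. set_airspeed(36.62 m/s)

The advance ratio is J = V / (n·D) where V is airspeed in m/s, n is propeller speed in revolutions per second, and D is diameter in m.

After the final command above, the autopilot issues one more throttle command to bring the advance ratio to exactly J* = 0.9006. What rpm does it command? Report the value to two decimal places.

set_propeller: D = 2.511 m, P = 3.003 m (p = P/D = 1.195938); state ← (V=0, rpm=0)
throttle_to(2090): rpm ← 2090
set_airspeed(64.1): V ← 64.1 m/s
adjust_throttle(-1613): rpm ← 2090 -1613 = 477
throttle_to(6371): rpm ← 6371
set_airspeed(36.62): V ← 36.62 m/s
final state: V = 36.62 m/s, rpm = 6371 → n = rpm/60 = 106.183333 rev/s
target J* = 0.9006; solve J* = V/(n·D) for n: n = V/(J*·D) = 36.62/(0.9006 × 2.511) = 16.193461 rev/s
rpm = 60·n = 971.607671

rpm = 971.61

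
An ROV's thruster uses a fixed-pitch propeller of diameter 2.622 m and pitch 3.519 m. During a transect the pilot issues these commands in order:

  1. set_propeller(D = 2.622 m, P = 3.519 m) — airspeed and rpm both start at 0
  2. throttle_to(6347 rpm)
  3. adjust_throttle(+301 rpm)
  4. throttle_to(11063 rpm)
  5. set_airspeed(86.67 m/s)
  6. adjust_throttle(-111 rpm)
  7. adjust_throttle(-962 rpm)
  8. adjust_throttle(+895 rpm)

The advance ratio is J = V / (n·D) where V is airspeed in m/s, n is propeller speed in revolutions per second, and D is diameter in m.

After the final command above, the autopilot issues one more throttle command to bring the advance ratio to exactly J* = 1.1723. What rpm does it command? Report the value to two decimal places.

rpm = 1691.80

set_propeller: D = 2.622 m, P = 3.519 m (p = P/D = 1.342105); state ← (V=0, rpm=0)
throttle_to(6347): rpm ← 6347
adjust_throttle(+301): rpm ← 6347 +301 = 6648
throttle_to(11063): rpm ← 11063
set_airspeed(86.67): V ← 86.67 m/s
adjust_throttle(-111): rpm ← 11063 -111 = 10952
adjust_throttle(-962): rpm ← 10952 -962 = 9990
adjust_throttle(+895): rpm ← 9990 +895 = 10885
final state: V = 86.67 m/s, rpm = 10885 → n = rpm/60 = 181.416667 rev/s
target J* = 1.1723; solve J* = V/(n·D) for n: n = V/(J*·D) = 86.67/(1.1723 × 2.622) = 28.196639 rev/s
rpm = 60·n = 1691.798340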